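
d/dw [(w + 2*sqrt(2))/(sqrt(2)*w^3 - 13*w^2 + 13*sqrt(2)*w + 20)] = (-2*sqrt(2)*w^3 + w^2 + 52*sqrt(2)*w - 32)/(2*w^6 - 26*sqrt(2)*w^5 + 221*w^4 - 298*sqrt(2)*w^3 - 182*w^2 + 520*sqrt(2)*w + 400)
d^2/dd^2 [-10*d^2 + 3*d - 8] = -20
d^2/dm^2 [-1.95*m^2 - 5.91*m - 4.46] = -3.90000000000000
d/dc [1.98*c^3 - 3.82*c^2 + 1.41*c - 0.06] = 5.94*c^2 - 7.64*c + 1.41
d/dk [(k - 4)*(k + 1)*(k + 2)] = 3*k^2 - 2*k - 10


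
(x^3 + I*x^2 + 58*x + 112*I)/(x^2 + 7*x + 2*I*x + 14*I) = (x^2 - I*x + 56)/(x + 7)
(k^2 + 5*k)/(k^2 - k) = (k + 5)/(k - 1)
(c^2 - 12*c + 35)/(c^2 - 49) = (c - 5)/(c + 7)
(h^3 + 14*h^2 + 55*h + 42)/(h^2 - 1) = (h^2 + 13*h + 42)/(h - 1)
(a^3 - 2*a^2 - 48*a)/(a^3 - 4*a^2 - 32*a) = (a + 6)/(a + 4)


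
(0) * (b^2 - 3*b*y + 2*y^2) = 0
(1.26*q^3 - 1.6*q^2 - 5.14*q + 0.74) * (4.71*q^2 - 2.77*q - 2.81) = 5.9346*q^5 - 11.0262*q^4 - 23.318*q^3 + 22.2192*q^2 + 12.3936*q - 2.0794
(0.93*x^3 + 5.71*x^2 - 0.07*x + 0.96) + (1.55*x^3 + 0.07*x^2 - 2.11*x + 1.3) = 2.48*x^3 + 5.78*x^2 - 2.18*x + 2.26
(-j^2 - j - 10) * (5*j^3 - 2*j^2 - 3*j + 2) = -5*j^5 - 3*j^4 - 45*j^3 + 21*j^2 + 28*j - 20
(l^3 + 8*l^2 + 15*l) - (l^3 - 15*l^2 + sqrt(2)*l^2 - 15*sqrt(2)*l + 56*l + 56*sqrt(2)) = -sqrt(2)*l^2 + 23*l^2 - 41*l + 15*sqrt(2)*l - 56*sqrt(2)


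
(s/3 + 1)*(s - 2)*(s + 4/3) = s^3/3 + 7*s^2/9 - 14*s/9 - 8/3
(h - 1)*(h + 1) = h^2 - 1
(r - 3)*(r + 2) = r^2 - r - 6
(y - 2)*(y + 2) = y^2 - 4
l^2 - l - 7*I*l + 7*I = (l - 1)*(l - 7*I)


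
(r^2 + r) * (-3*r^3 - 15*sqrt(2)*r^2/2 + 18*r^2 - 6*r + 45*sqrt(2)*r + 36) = -3*r^5 - 15*sqrt(2)*r^4/2 + 15*r^4 + 12*r^3 + 75*sqrt(2)*r^3/2 + 30*r^2 + 45*sqrt(2)*r^2 + 36*r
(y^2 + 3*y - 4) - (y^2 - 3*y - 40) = 6*y + 36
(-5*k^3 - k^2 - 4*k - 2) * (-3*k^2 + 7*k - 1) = 15*k^5 - 32*k^4 + 10*k^3 - 21*k^2 - 10*k + 2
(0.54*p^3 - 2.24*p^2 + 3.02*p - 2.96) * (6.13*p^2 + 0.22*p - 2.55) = 3.3102*p^5 - 13.6124*p^4 + 16.6428*p^3 - 11.7684*p^2 - 8.3522*p + 7.548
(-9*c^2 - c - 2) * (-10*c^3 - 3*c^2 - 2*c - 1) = 90*c^5 + 37*c^4 + 41*c^3 + 17*c^2 + 5*c + 2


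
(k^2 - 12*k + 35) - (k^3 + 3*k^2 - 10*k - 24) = -k^3 - 2*k^2 - 2*k + 59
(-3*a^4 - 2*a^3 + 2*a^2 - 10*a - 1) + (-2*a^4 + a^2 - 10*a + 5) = -5*a^4 - 2*a^3 + 3*a^2 - 20*a + 4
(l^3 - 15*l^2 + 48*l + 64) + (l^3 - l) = 2*l^3 - 15*l^2 + 47*l + 64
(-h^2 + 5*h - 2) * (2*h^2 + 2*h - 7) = -2*h^4 + 8*h^3 + 13*h^2 - 39*h + 14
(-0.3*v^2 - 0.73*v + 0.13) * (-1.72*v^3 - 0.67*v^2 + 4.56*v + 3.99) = 0.516*v^5 + 1.4566*v^4 - 1.1025*v^3 - 4.6129*v^2 - 2.3199*v + 0.5187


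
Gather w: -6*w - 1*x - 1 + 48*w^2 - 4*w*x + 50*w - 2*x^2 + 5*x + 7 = 48*w^2 + w*(44 - 4*x) - 2*x^2 + 4*x + 6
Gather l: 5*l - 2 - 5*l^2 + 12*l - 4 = -5*l^2 + 17*l - 6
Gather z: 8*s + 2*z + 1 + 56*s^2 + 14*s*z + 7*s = 56*s^2 + 15*s + z*(14*s + 2) + 1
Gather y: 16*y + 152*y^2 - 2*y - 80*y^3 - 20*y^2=-80*y^3 + 132*y^2 + 14*y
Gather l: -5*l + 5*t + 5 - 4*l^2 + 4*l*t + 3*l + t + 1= -4*l^2 + l*(4*t - 2) + 6*t + 6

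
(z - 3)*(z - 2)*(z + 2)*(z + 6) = z^4 + 3*z^3 - 22*z^2 - 12*z + 72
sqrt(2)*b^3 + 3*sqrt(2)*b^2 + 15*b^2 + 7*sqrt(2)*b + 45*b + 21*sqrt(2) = (b + 3)*(b + 7*sqrt(2))*(sqrt(2)*b + 1)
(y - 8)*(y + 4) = y^2 - 4*y - 32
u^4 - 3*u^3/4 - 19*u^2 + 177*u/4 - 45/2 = (u - 3)*(u - 2)*(u - 3/4)*(u + 5)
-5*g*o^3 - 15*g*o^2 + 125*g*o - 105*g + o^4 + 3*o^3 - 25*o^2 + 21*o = (-5*g + o)*(o - 3)*(o - 1)*(o + 7)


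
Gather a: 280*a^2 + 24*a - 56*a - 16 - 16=280*a^2 - 32*a - 32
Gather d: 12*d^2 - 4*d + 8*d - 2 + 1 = 12*d^2 + 4*d - 1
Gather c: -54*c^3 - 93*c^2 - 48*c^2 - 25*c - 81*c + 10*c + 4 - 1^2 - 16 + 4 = -54*c^3 - 141*c^2 - 96*c - 9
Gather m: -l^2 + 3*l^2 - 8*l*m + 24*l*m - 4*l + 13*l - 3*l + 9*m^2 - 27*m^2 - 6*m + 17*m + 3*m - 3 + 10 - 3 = 2*l^2 + 6*l - 18*m^2 + m*(16*l + 14) + 4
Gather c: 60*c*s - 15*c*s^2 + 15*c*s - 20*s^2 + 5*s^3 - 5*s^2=c*(-15*s^2 + 75*s) + 5*s^3 - 25*s^2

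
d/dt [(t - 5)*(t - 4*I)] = 2*t - 5 - 4*I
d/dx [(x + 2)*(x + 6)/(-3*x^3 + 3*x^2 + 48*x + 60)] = (x^2 + 12*x - 8)/(3*(x^4 - 6*x^3 - 11*x^2 + 60*x + 100))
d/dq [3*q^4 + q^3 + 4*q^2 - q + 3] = 12*q^3 + 3*q^2 + 8*q - 1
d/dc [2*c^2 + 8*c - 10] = 4*c + 8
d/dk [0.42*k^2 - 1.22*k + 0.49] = 0.84*k - 1.22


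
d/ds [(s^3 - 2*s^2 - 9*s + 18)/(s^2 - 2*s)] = 1 + 9/s^2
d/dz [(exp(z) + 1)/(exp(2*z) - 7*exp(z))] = (-exp(2*z) - 2*exp(z) + 7)*exp(-z)/(exp(2*z) - 14*exp(z) + 49)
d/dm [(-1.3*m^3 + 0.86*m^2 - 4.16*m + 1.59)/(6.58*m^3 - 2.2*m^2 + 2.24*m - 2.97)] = (-2.7988*m^4 + 48.9216*m^3 - 27.0292*m^2 + 1.8876*m + 8.7936)/(43.2964*m^6 - 28.952*m^5 + 34.3184*m^4 - 48.9412*m^3 + 18.0856*m^2 - 13.3056*m + 8.8209)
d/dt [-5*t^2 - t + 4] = -10*t - 1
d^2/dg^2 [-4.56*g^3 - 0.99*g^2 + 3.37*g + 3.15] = -27.36*g - 1.98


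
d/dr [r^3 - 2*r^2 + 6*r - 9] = 3*r^2 - 4*r + 6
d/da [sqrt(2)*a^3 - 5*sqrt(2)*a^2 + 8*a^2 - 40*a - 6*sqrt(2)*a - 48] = 3*sqrt(2)*a^2 - 10*sqrt(2)*a + 16*a - 40 - 6*sqrt(2)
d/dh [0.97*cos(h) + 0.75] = -0.97*sin(h)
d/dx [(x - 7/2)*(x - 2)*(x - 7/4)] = 3*x^2 - 29*x/2 + 133/8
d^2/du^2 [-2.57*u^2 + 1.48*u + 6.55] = -5.14000000000000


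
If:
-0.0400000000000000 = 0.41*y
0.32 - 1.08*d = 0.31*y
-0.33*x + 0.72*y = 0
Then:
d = 0.32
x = -0.21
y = -0.10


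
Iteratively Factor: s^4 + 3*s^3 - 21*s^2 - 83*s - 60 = (s + 4)*(s^3 - s^2 - 17*s - 15) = (s + 3)*(s + 4)*(s^2 - 4*s - 5) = (s - 5)*(s + 3)*(s + 4)*(s + 1)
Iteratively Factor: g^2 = (g)*(g)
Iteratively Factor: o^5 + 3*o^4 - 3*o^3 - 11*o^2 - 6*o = (o - 2)*(o^4 + 5*o^3 + 7*o^2 + 3*o) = (o - 2)*(o + 1)*(o^3 + 4*o^2 + 3*o) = (o - 2)*(o + 1)*(o + 3)*(o^2 + o) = (o - 2)*(o + 1)^2*(o + 3)*(o)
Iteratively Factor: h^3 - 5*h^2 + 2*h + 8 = (h - 2)*(h^2 - 3*h - 4) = (h - 2)*(h + 1)*(h - 4)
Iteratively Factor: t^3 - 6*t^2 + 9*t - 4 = (t - 4)*(t^2 - 2*t + 1) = (t - 4)*(t - 1)*(t - 1)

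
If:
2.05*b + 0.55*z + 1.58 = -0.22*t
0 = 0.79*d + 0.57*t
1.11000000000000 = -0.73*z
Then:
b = -0.107317073170732*t - 0.362779819579018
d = -0.721518987341772*t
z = -1.52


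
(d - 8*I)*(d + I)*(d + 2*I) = d^3 - 5*I*d^2 + 22*d + 16*I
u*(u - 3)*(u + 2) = u^3 - u^2 - 6*u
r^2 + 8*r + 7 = (r + 1)*(r + 7)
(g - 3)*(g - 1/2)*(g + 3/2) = g^3 - 2*g^2 - 15*g/4 + 9/4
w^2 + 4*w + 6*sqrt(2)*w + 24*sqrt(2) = (w + 4)*(w + 6*sqrt(2))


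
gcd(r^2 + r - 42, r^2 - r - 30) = r - 6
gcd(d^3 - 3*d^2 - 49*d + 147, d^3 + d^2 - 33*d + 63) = d^2 + 4*d - 21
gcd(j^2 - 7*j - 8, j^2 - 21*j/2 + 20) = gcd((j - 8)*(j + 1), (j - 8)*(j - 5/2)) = j - 8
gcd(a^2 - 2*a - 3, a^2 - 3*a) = a - 3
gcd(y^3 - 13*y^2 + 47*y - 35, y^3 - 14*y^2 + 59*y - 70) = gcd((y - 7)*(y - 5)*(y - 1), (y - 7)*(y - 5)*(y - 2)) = y^2 - 12*y + 35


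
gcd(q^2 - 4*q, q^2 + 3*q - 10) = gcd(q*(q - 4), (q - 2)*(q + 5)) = 1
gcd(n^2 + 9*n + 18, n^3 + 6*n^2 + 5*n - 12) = n + 3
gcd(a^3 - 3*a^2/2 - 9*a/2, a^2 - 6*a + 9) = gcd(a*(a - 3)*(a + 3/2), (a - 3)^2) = a - 3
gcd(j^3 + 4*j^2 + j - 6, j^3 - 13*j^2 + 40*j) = 1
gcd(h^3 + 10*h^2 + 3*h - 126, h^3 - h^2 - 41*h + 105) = h^2 + 4*h - 21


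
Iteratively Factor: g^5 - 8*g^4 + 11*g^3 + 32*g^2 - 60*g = (g - 5)*(g^4 - 3*g^3 - 4*g^2 + 12*g) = (g - 5)*(g - 2)*(g^3 - g^2 - 6*g) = g*(g - 5)*(g - 2)*(g^2 - g - 6) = g*(g - 5)*(g - 2)*(g + 2)*(g - 3)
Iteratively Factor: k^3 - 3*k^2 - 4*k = (k + 1)*(k^2 - 4*k) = k*(k + 1)*(k - 4)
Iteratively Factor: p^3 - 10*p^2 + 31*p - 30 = (p - 2)*(p^2 - 8*p + 15) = (p - 3)*(p - 2)*(p - 5)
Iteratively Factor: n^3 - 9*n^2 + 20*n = (n - 4)*(n^2 - 5*n) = n*(n - 4)*(n - 5)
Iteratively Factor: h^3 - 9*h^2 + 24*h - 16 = (h - 1)*(h^2 - 8*h + 16) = (h - 4)*(h - 1)*(h - 4)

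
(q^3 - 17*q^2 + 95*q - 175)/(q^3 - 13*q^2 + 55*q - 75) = (q - 7)/(q - 3)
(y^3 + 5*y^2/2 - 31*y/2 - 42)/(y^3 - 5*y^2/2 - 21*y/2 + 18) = (2*y + 7)/(2*y - 3)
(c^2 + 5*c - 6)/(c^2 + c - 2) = (c + 6)/(c + 2)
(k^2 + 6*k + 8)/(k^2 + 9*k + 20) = (k + 2)/(k + 5)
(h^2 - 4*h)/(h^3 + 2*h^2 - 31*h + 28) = h/(h^2 + 6*h - 7)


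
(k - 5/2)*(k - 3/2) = k^2 - 4*k + 15/4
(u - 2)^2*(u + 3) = u^3 - u^2 - 8*u + 12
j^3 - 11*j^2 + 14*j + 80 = (j - 8)*(j - 5)*(j + 2)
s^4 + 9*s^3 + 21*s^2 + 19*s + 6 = (s + 1)^3*(s + 6)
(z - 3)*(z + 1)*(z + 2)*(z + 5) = z^4 + 5*z^3 - 7*z^2 - 41*z - 30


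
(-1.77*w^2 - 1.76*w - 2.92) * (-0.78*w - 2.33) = 1.3806*w^3 + 5.4969*w^2 + 6.3784*w + 6.8036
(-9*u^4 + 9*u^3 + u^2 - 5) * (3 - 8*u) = 72*u^5 - 99*u^4 + 19*u^3 + 3*u^2 + 40*u - 15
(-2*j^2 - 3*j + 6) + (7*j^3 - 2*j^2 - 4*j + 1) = 7*j^3 - 4*j^2 - 7*j + 7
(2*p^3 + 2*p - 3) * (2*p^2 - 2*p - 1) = 4*p^5 - 4*p^4 + 2*p^3 - 10*p^2 + 4*p + 3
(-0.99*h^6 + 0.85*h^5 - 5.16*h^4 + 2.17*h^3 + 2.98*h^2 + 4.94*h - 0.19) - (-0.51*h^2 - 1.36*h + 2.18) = -0.99*h^6 + 0.85*h^5 - 5.16*h^4 + 2.17*h^3 + 3.49*h^2 + 6.3*h - 2.37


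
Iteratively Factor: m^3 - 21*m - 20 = (m + 4)*(m^2 - 4*m - 5) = (m - 5)*(m + 4)*(m + 1)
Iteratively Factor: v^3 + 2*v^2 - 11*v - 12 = (v - 3)*(v^2 + 5*v + 4) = (v - 3)*(v + 4)*(v + 1)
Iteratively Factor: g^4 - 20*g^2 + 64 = (g + 4)*(g^3 - 4*g^2 - 4*g + 16) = (g + 2)*(g + 4)*(g^2 - 6*g + 8) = (g - 4)*(g + 2)*(g + 4)*(g - 2)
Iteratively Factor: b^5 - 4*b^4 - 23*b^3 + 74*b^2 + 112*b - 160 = (b - 5)*(b^4 + b^3 - 18*b^2 - 16*b + 32) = (b - 5)*(b + 2)*(b^3 - b^2 - 16*b + 16) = (b - 5)*(b - 1)*(b + 2)*(b^2 - 16) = (b - 5)*(b - 4)*(b - 1)*(b + 2)*(b + 4)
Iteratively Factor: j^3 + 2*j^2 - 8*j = (j + 4)*(j^2 - 2*j) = j*(j + 4)*(j - 2)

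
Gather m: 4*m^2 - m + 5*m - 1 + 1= 4*m^2 + 4*m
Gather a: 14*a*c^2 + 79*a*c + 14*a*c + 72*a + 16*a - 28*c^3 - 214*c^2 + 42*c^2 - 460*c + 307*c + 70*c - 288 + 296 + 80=a*(14*c^2 + 93*c + 88) - 28*c^3 - 172*c^2 - 83*c + 88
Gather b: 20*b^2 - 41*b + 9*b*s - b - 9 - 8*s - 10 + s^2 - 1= 20*b^2 + b*(9*s - 42) + s^2 - 8*s - 20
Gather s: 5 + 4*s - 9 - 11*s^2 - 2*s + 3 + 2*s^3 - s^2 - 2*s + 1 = 2*s^3 - 12*s^2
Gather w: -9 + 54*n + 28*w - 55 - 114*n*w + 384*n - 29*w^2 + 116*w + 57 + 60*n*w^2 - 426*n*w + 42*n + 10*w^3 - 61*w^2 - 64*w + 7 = 480*n + 10*w^3 + w^2*(60*n - 90) + w*(80 - 540*n)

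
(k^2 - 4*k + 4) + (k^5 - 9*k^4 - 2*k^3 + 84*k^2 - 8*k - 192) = k^5 - 9*k^4 - 2*k^3 + 85*k^2 - 12*k - 188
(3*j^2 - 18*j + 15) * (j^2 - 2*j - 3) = 3*j^4 - 24*j^3 + 42*j^2 + 24*j - 45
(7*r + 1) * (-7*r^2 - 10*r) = -49*r^3 - 77*r^2 - 10*r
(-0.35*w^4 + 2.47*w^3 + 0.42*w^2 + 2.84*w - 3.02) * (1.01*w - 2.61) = -0.3535*w^5 + 3.4082*w^4 - 6.0225*w^3 + 1.7722*w^2 - 10.4626*w + 7.8822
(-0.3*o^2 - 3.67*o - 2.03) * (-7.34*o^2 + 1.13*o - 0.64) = 2.202*o^4 + 26.5988*o^3 + 10.9451*o^2 + 0.0549000000000008*o + 1.2992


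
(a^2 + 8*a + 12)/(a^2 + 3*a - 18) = (a + 2)/(a - 3)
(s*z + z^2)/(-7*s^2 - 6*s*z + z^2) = z/(-7*s + z)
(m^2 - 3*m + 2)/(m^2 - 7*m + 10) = (m - 1)/(m - 5)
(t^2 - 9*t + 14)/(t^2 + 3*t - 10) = (t - 7)/(t + 5)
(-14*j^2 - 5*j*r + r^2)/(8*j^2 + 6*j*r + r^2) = (-7*j + r)/(4*j + r)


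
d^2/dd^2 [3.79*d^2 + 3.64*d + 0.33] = 7.58000000000000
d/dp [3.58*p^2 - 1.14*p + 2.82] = 7.16*p - 1.14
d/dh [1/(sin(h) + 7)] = -cos(h)/(sin(h) + 7)^2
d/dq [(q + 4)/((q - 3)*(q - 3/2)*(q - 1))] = 2*(-4*q^3 - 13*q^2 + 88*q - 81)/(4*q^6 - 44*q^5 + 193*q^4 - 432*q^3 + 522*q^2 - 324*q + 81)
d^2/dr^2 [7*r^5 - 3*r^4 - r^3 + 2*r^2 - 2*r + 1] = 140*r^3 - 36*r^2 - 6*r + 4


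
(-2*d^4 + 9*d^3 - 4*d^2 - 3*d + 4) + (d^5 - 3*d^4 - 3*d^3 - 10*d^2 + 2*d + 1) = d^5 - 5*d^4 + 6*d^3 - 14*d^2 - d + 5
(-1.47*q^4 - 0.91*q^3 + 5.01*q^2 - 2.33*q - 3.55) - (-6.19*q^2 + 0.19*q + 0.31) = -1.47*q^4 - 0.91*q^3 + 11.2*q^2 - 2.52*q - 3.86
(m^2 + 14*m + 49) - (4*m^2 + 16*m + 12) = -3*m^2 - 2*m + 37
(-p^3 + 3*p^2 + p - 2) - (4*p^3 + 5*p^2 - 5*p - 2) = -5*p^3 - 2*p^2 + 6*p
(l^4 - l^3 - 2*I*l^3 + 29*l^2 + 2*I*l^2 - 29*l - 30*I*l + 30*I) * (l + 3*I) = l^5 - l^4 + I*l^4 + 35*l^3 - I*l^3 - 35*l^2 + 57*I*l^2 + 90*l - 57*I*l - 90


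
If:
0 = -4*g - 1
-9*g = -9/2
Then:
No Solution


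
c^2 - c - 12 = (c - 4)*(c + 3)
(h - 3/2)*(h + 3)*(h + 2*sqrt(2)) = h^3 + 3*h^2/2 + 2*sqrt(2)*h^2 - 9*h/2 + 3*sqrt(2)*h - 9*sqrt(2)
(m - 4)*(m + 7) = m^2 + 3*m - 28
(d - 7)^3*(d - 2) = d^4 - 23*d^3 + 189*d^2 - 637*d + 686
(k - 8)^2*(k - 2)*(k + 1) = k^4 - 17*k^3 + 78*k^2 - 32*k - 128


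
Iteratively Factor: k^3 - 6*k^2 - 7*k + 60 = (k + 3)*(k^2 - 9*k + 20) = (k - 5)*(k + 3)*(k - 4)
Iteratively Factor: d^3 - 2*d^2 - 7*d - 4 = (d + 1)*(d^2 - 3*d - 4) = (d + 1)^2*(d - 4)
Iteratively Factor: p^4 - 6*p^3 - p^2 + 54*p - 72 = (p - 4)*(p^3 - 2*p^2 - 9*p + 18) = (p - 4)*(p - 3)*(p^2 + p - 6) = (p - 4)*(p - 3)*(p + 3)*(p - 2)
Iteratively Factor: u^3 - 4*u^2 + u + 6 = (u - 3)*(u^2 - u - 2) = (u - 3)*(u + 1)*(u - 2)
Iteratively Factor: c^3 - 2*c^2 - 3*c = (c)*(c^2 - 2*c - 3) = c*(c - 3)*(c + 1)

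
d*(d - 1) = d^2 - d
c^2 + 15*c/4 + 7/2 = (c + 7/4)*(c + 2)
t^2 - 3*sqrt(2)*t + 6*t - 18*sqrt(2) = (t + 6)*(t - 3*sqrt(2))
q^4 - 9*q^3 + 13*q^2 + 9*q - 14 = (q - 7)*(q - 2)*(q - 1)*(q + 1)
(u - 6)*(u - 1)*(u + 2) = u^3 - 5*u^2 - 8*u + 12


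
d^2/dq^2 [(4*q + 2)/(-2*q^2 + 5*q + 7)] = 4*((2*q + 1)*(4*q - 5)^2 + 4*(3*q - 2)*(-2*q^2 + 5*q + 7))/(-2*q^2 + 5*q + 7)^3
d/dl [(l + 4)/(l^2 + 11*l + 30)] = (l^2 + 11*l - (l + 4)*(2*l + 11) + 30)/(l^2 + 11*l + 30)^2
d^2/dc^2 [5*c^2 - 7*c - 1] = 10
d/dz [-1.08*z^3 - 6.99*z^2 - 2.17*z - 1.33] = -3.24*z^2 - 13.98*z - 2.17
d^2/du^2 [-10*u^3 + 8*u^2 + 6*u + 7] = 16 - 60*u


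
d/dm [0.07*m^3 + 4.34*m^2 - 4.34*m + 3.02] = 0.21*m^2 + 8.68*m - 4.34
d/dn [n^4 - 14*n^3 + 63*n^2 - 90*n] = 4*n^3 - 42*n^2 + 126*n - 90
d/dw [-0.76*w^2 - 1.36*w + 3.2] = -1.52*w - 1.36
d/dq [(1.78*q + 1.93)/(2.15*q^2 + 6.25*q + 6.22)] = (3.827*q^2 + 11.125*q - (1.78*q + 1.93)*(4.3*q + 6.25) + 11.0716)/(2.15*q^2 + 6.25*q + 6.22)^2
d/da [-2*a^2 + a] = 1 - 4*a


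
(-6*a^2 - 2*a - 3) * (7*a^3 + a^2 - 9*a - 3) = -42*a^5 - 20*a^4 + 31*a^3 + 33*a^2 + 33*a + 9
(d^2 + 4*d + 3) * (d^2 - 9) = d^4 + 4*d^3 - 6*d^2 - 36*d - 27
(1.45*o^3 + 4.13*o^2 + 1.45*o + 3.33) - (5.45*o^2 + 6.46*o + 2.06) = 1.45*o^3 - 1.32*o^2 - 5.01*o + 1.27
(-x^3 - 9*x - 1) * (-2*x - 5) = 2*x^4 + 5*x^3 + 18*x^2 + 47*x + 5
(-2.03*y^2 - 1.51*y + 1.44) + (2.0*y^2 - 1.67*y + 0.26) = -0.0299999999999998*y^2 - 3.18*y + 1.7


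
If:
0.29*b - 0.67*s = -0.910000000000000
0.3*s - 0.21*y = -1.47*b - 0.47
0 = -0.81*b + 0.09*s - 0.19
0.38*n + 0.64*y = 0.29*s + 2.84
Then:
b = -0.09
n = 2.57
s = 1.32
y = 3.51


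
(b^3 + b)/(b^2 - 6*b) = (b^2 + 1)/(b - 6)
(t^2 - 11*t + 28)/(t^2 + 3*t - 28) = (t - 7)/(t + 7)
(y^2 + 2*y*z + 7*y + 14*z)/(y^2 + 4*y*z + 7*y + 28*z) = (y + 2*z)/(y + 4*z)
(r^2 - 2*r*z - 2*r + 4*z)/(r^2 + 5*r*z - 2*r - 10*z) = (r - 2*z)/(r + 5*z)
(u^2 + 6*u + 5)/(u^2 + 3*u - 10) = (u + 1)/(u - 2)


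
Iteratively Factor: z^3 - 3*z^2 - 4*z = (z + 1)*(z^2 - 4*z) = (z - 4)*(z + 1)*(z)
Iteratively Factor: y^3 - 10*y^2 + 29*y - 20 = (y - 4)*(y^2 - 6*y + 5) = (y - 5)*(y - 4)*(y - 1)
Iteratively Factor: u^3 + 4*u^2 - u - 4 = (u + 1)*(u^2 + 3*u - 4) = (u + 1)*(u + 4)*(u - 1)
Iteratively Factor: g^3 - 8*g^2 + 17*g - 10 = (g - 1)*(g^2 - 7*g + 10) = (g - 5)*(g - 1)*(g - 2)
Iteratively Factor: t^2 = (t)*(t)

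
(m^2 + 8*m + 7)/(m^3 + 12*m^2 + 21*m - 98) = (m + 1)/(m^2 + 5*m - 14)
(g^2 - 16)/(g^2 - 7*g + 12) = (g + 4)/(g - 3)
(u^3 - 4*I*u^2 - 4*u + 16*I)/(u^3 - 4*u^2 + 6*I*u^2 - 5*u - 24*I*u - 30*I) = (u^3 - 4*I*u^2 - 4*u + 16*I)/(u^3 + u^2*(-4 + 6*I) + u*(-5 - 24*I) - 30*I)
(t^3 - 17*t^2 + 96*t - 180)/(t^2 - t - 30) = (t^2 - 11*t + 30)/(t + 5)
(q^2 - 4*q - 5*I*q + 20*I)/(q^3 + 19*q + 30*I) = (q - 4)/(q^2 + 5*I*q - 6)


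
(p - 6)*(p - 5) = p^2 - 11*p + 30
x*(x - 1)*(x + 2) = x^3 + x^2 - 2*x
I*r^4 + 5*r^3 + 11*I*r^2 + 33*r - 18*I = (r - 6*I)*(r - I)*(r + 3*I)*(I*r + 1)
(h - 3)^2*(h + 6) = h^3 - 27*h + 54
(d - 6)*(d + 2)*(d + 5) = d^3 + d^2 - 32*d - 60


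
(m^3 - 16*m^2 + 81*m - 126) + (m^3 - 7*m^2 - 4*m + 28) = 2*m^3 - 23*m^2 + 77*m - 98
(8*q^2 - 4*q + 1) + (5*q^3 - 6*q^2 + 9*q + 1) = 5*q^3 + 2*q^2 + 5*q + 2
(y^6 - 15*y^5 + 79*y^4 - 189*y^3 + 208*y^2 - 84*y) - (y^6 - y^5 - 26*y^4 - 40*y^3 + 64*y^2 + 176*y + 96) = -14*y^5 + 105*y^4 - 149*y^3 + 144*y^2 - 260*y - 96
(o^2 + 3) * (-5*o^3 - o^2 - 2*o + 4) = -5*o^5 - o^4 - 17*o^3 + o^2 - 6*o + 12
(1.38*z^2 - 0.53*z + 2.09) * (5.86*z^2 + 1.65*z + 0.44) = 8.0868*z^4 - 0.828800000000001*z^3 + 11.9801*z^2 + 3.2153*z + 0.9196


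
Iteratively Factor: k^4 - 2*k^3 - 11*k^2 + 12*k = (k)*(k^3 - 2*k^2 - 11*k + 12) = k*(k - 1)*(k^2 - k - 12) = k*(k - 1)*(k + 3)*(k - 4)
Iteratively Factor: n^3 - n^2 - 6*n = (n - 3)*(n^2 + 2*n) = (n - 3)*(n + 2)*(n)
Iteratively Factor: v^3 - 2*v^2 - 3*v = (v - 3)*(v^2 + v) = v*(v - 3)*(v + 1)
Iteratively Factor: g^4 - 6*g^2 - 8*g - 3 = (g + 1)*(g^3 - g^2 - 5*g - 3) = (g + 1)^2*(g^2 - 2*g - 3) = (g - 3)*(g + 1)^2*(g + 1)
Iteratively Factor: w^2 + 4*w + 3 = (w + 1)*(w + 3)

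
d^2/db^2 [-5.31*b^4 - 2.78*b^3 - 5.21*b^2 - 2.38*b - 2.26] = -63.72*b^2 - 16.68*b - 10.42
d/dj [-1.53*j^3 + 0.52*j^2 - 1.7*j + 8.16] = -4.59*j^2 + 1.04*j - 1.7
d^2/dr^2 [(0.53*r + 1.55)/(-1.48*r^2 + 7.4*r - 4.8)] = (-(0.53*r + 1.55)*(2.96*r - 7.4)*(5.92*r - 14.8) + (4.7064*r - 3.256)*(1.48*r^2 - 7.4*r + 4.8))/(1.48*r^2 - 7.4*r + 4.8)^3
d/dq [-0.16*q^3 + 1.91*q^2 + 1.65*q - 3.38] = -0.48*q^2 + 3.82*q + 1.65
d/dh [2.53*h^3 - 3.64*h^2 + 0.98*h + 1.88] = 7.59*h^2 - 7.28*h + 0.98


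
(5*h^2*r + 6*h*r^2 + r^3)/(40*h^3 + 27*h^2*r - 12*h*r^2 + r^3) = r*(5*h + r)/(40*h^2 - 13*h*r + r^2)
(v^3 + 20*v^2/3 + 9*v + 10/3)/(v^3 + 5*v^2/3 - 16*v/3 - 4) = (v^2 + 6*v + 5)/(v^2 + v - 6)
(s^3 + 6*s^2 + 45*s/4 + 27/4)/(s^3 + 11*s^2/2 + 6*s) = (2*s^2 + 9*s + 9)/(2*s*(s + 4))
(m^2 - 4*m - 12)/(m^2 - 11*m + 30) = (m + 2)/(m - 5)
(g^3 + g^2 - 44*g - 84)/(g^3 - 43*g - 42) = (g + 2)/(g + 1)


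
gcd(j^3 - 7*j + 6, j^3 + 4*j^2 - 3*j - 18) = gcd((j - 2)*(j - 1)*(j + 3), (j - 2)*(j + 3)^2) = j^2 + j - 6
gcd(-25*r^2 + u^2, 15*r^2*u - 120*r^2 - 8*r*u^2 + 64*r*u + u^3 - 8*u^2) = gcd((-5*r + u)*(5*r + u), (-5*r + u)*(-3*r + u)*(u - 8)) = 5*r - u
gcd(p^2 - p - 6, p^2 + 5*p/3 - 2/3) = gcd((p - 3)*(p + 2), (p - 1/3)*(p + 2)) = p + 2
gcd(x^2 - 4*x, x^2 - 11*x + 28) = x - 4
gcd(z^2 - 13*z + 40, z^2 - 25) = z - 5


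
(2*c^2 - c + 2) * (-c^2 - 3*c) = -2*c^4 - 5*c^3 + c^2 - 6*c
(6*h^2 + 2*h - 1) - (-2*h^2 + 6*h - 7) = 8*h^2 - 4*h + 6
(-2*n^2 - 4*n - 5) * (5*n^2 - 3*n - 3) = -10*n^4 - 14*n^3 - 7*n^2 + 27*n + 15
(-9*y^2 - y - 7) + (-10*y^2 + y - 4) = -19*y^2 - 11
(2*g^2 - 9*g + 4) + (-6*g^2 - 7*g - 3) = -4*g^2 - 16*g + 1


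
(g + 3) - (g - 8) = 11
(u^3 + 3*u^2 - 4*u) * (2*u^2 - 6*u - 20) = 2*u^5 - 46*u^3 - 36*u^2 + 80*u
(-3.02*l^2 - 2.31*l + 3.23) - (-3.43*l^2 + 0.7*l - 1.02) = 0.41*l^2 - 3.01*l + 4.25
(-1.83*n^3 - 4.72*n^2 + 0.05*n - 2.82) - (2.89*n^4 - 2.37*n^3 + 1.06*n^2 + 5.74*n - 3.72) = -2.89*n^4 + 0.54*n^3 - 5.78*n^2 - 5.69*n + 0.9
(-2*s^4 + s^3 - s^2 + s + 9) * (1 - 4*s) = 8*s^5 - 6*s^4 + 5*s^3 - 5*s^2 - 35*s + 9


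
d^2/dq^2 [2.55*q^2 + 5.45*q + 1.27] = 5.10000000000000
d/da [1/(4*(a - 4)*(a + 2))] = (1 - a)/(2*(a^4 - 4*a^3 - 12*a^2 + 32*a + 64))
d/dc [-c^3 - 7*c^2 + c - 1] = -3*c^2 - 14*c + 1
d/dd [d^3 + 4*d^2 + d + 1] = 3*d^2 + 8*d + 1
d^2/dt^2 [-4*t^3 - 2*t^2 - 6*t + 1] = -24*t - 4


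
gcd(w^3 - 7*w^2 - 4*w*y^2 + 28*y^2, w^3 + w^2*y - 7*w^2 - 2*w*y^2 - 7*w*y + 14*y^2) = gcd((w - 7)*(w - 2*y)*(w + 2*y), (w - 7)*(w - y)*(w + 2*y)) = w^2 + 2*w*y - 7*w - 14*y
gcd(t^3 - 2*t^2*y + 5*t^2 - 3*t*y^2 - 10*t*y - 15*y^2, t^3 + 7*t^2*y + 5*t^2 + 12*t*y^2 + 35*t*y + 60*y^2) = t + 5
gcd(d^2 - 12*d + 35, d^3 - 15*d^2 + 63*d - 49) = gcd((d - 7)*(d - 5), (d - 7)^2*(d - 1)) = d - 7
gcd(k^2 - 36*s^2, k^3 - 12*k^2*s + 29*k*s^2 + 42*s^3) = -k + 6*s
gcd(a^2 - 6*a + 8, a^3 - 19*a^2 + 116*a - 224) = a - 4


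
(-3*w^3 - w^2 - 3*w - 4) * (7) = -21*w^3 - 7*w^2 - 21*w - 28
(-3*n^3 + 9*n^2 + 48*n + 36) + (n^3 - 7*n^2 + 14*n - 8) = -2*n^3 + 2*n^2 + 62*n + 28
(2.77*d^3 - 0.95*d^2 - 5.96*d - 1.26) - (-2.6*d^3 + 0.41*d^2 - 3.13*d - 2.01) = 5.37*d^3 - 1.36*d^2 - 2.83*d + 0.75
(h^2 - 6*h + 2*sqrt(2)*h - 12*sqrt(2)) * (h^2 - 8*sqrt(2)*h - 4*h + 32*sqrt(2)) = h^4 - 10*h^3 - 6*sqrt(2)*h^3 - 8*h^2 + 60*sqrt(2)*h^2 - 144*sqrt(2)*h + 320*h - 768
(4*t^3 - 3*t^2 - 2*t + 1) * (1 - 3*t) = -12*t^4 + 13*t^3 + 3*t^2 - 5*t + 1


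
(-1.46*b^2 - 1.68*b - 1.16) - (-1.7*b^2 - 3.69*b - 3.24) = 0.24*b^2 + 2.01*b + 2.08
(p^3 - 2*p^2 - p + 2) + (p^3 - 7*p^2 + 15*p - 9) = 2*p^3 - 9*p^2 + 14*p - 7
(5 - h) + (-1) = 4 - h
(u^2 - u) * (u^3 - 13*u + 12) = u^5 - u^4 - 13*u^3 + 25*u^2 - 12*u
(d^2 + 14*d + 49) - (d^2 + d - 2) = 13*d + 51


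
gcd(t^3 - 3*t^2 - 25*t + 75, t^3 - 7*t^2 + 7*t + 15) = t^2 - 8*t + 15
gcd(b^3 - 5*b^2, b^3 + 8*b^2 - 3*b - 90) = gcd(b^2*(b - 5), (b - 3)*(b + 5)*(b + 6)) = 1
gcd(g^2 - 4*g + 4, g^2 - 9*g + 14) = g - 2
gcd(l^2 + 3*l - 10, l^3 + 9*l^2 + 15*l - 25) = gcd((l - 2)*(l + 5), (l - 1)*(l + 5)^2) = l + 5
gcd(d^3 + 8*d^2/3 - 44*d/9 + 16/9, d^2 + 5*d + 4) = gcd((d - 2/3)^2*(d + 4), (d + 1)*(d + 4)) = d + 4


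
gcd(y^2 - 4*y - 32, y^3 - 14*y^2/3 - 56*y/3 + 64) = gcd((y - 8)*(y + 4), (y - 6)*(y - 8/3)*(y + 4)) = y + 4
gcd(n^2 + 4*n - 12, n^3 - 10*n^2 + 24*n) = 1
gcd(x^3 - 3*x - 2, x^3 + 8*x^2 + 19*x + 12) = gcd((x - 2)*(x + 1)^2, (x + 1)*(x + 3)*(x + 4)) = x + 1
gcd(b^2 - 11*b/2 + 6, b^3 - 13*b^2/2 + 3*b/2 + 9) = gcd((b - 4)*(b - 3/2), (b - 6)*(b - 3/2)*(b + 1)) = b - 3/2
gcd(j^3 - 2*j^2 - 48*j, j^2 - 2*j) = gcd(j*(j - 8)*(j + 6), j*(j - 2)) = j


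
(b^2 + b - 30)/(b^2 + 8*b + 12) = (b - 5)/(b + 2)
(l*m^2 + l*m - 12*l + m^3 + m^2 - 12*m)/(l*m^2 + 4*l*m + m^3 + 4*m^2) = (m - 3)/m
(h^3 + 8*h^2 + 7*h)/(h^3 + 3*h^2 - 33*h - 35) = h/(h - 5)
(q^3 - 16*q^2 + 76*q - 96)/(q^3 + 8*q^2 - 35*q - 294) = (q^2 - 10*q + 16)/(q^2 + 14*q + 49)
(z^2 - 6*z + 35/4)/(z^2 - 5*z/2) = (z - 7/2)/z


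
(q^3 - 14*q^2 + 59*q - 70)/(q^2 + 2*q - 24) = (q^3 - 14*q^2 + 59*q - 70)/(q^2 + 2*q - 24)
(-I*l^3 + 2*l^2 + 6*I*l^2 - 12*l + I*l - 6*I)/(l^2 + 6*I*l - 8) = (-I*l^3 + l^2*(2 + 6*I) + l*(-12 + I) - 6*I)/(l^2 + 6*I*l - 8)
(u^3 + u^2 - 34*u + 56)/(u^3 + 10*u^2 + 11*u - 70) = (u - 4)/(u + 5)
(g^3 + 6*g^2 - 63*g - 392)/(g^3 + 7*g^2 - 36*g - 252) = (g^2 - g - 56)/(g^2 - 36)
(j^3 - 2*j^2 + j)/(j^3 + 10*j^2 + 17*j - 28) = j*(j - 1)/(j^2 + 11*j + 28)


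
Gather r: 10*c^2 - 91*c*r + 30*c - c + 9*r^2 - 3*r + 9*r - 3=10*c^2 + 29*c + 9*r^2 + r*(6 - 91*c) - 3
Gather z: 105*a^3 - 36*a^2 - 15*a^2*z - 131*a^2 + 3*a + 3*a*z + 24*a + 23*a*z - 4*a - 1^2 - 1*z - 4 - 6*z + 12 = 105*a^3 - 167*a^2 + 23*a + z*(-15*a^2 + 26*a - 7) + 7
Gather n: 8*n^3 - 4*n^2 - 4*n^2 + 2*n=8*n^3 - 8*n^2 + 2*n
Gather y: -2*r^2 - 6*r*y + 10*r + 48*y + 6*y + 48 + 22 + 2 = -2*r^2 + 10*r + y*(54 - 6*r) + 72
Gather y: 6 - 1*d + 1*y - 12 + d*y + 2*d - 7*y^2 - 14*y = d - 7*y^2 + y*(d - 13) - 6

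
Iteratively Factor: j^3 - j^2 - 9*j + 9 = (j + 3)*(j^2 - 4*j + 3) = (j - 1)*(j + 3)*(j - 3)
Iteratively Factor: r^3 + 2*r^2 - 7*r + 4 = (r + 4)*(r^2 - 2*r + 1) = (r - 1)*(r + 4)*(r - 1)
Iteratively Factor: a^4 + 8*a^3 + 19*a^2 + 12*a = (a + 1)*(a^3 + 7*a^2 + 12*a) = (a + 1)*(a + 3)*(a^2 + 4*a) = (a + 1)*(a + 3)*(a + 4)*(a)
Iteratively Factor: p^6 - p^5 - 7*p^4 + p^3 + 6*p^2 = (p + 2)*(p^5 - 3*p^4 - p^3 + 3*p^2) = (p - 1)*(p + 2)*(p^4 - 2*p^3 - 3*p^2) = (p - 1)*(p + 1)*(p + 2)*(p^3 - 3*p^2) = (p - 3)*(p - 1)*(p + 1)*(p + 2)*(p^2) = p*(p - 3)*(p - 1)*(p + 1)*(p + 2)*(p)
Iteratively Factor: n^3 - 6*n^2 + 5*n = (n - 5)*(n^2 - n) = (n - 5)*(n - 1)*(n)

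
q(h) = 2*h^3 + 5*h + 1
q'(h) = 6*h^2 + 5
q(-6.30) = -530.59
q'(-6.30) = 243.14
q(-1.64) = -16.02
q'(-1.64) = 21.14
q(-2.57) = -45.80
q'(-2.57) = 44.63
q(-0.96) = -5.57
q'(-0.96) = 10.53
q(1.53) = 15.81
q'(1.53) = 19.05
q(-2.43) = -39.85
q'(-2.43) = 40.43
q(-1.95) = -23.58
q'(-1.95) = 27.82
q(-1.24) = -9.01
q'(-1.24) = 14.23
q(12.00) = 3517.00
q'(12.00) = 869.00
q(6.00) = 463.00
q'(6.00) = 221.00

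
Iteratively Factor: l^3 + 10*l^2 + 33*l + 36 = (l + 4)*(l^2 + 6*l + 9) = (l + 3)*(l + 4)*(l + 3)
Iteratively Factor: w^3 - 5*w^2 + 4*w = (w - 4)*(w^2 - w) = w*(w - 4)*(w - 1)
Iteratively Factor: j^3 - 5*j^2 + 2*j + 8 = (j - 4)*(j^2 - j - 2) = (j - 4)*(j - 2)*(j + 1)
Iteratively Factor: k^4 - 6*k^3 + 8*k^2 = (k)*(k^3 - 6*k^2 + 8*k) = k^2*(k^2 - 6*k + 8) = k^2*(k - 2)*(k - 4)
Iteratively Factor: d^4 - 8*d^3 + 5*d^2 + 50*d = (d - 5)*(d^3 - 3*d^2 - 10*d) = (d - 5)*(d + 2)*(d^2 - 5*d) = d*(d - 5)*(d + 2)*(d - 5)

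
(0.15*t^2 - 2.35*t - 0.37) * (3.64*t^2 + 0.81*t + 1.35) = 0.546*t^4 - 8.4325*t^3 - 3.0478*t^2 - 3.4722*t - 0.4995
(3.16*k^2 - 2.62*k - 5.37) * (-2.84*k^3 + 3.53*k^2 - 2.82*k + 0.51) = -8.9744*k^5 + 18.5956*k^4 - 2.909*k^3 - 9.9561*k^2 + 13.8072*k - 2.7387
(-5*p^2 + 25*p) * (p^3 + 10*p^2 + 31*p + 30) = -5*p^5 - 25*p^4 + 95*p^3 + 625*p^2 + 750*p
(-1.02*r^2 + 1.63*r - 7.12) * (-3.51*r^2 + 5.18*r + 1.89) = 3.5802*r^4 - 11.0049*r^3 + 31.5068*r^2 - 33.8009*r - 13.4568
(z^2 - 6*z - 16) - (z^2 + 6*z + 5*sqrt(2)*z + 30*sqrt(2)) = -12*z - 5*sqrt(2)*z - 30*sqrt(2) - 16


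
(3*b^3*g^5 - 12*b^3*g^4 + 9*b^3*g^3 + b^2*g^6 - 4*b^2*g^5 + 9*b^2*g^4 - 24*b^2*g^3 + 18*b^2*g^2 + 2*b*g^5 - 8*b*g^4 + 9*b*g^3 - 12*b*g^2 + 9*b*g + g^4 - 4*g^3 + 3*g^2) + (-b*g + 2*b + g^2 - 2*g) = 3*b^3*g^5 - 12*b^3*g^4 + 9*b^3*g^3 + b^2*g^6 - 4*b^2*g^5 + 9*b^2*g^4 - 24*b^2*g^3 + 18*b^2*g^2 + 2*b*g^5 - 8*b*g^4 + 9*b*g^3 - 12*b*g^2 + 8*b*g + 2*b + g^4 - 4*g^3 + 4*g^2 - 2*g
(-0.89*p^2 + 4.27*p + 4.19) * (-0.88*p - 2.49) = 0.7832*p^3 - 1.5415*p^2 - 14.3195*p - 10.4331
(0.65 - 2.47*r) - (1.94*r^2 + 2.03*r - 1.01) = -1.94*r^2 - 4.5*r + 1.66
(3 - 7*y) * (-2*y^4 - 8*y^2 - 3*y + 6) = 14*y^5 - 6*y^4 + 56*y^3 - 3*y^2 - 51*y + 18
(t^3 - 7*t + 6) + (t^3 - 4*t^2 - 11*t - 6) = 2*t^3 - 4*t^2 - 18*t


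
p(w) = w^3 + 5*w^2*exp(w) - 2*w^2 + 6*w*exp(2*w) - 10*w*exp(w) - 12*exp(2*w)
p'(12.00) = 3337744944646.18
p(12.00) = 1589444982105.46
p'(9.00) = 5912598147.51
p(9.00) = 2760271742.21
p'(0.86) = -59.00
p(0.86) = -50.63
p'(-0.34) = -16.19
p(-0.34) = -4.55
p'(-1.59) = 12.94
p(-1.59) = -4.15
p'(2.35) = 1313.31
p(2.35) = 275.94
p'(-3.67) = 56.51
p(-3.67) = -73.74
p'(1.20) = -49.46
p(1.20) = -70.00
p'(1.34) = -31.88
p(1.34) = -75.83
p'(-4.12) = 68.60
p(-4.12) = -101.85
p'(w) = 5*w^2*exp(w) + 3*w^2 + 12*w*exp(2*w) - 4*w - 18*exp(2*w) - 10*exp(w)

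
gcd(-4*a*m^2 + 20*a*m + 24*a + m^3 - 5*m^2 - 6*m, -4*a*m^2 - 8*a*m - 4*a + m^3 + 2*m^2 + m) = 4*a*m + 4*a - m^2 - m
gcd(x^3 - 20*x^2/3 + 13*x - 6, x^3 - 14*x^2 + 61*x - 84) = x - 3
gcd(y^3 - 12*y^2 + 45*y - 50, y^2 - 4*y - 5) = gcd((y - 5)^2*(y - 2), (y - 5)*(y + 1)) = y - 5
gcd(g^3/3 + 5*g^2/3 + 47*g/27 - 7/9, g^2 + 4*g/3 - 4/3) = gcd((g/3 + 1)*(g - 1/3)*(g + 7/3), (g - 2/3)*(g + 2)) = 1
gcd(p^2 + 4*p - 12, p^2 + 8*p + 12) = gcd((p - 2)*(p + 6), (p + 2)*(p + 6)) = p + 6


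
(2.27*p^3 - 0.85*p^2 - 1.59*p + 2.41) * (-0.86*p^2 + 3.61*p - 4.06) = -1.9522*p^5 + 8.9257*p^4 - 10.9173*p^3 - 4.3615*p^2 + 15.1555*p - 9.7846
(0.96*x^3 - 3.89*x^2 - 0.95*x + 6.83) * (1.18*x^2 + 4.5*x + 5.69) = 1.1328*x^5 - 0.2702*x^4 - 13.1636*x^3 - 18.3497*x^2 + 25.3295*x + 38.8627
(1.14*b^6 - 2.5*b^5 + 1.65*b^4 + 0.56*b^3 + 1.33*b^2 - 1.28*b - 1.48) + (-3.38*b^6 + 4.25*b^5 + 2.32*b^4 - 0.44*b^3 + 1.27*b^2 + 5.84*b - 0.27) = -2.24*b^6 + 1.75*b^5 + 3.97*b^4 + 0.12*b^3 + 2.6*b^2 + 4.56*b - 1.75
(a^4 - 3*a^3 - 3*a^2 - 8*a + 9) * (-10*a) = -10*a^5 + 30*a^4 + 30*a^3 + 80*a^2 - 90*a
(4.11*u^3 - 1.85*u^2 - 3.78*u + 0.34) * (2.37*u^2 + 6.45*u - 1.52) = 9.7407*u^5 + 22.125*u^4 - 27.1383*u^3 - 20.7632*u^2 + 7.9386*u - 0.5168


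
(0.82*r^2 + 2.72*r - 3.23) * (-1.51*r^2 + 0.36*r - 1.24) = -1.2382*r^4 - 3.812*r^3 + 4.8397*r^2 - 4.5356*r + 4.0052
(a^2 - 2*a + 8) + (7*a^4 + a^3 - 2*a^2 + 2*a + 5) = 7*a^4 + a^3 - a^2 + 13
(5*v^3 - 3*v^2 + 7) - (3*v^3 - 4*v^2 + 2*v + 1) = 2*v^3 + v^2 - 2*v + 6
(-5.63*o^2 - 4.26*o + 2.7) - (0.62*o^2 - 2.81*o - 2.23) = -6.25*o^2 - 1.45*o + 4.93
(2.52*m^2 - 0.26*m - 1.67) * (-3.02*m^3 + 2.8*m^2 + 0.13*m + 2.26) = -7.6104*m^5 + 7.8412*m^4 + 4.643*m^3 + 0.9854*m^2 - 0.8047*m - 3.7742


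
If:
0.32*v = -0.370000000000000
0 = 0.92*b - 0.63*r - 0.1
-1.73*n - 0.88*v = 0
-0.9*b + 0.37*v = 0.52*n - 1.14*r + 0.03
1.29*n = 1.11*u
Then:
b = 1.24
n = 0.59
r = 1.64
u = 0.68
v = -1.16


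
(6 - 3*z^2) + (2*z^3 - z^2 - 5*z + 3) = 2*z^3 - 4*z^2 - 5*z + 9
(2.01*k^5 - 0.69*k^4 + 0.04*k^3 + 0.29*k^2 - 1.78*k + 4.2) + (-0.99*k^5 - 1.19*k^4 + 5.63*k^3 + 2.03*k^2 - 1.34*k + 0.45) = 1.02*k^5 - 1.88*k^4 + 5.67*k^3 + 2.32*k^2 - 3.12*k + 4.65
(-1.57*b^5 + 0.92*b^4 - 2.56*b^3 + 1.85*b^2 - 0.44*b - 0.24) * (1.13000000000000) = -1.7741*b^5 + 1.0396*b^4 - 2.8928*b^3 + 2.0905*b^2 - 0.4972*b - 0.2712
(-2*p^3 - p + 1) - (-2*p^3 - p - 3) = 4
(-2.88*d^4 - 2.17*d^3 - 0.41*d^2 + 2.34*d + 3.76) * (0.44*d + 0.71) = -1.2672*d^5 - 2.9996*d^4 - 1.7211*d^3 + 0.7385*d^2 + 3.3158*d + 2.6696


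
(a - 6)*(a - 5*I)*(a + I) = a^3 - 6*a^2 - 4*I*a^2 + 5*a + 24*I*a - 30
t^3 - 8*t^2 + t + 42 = (t - 7)*(t - 3)*(t + 2)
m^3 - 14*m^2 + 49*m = m*(m - 7)^2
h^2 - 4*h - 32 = (h - 8)*(h + 4)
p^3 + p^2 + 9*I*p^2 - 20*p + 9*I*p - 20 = (p + 1)*(p + 4*I)*(p + 5*I)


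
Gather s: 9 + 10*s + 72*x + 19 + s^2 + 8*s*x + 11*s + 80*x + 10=s^2 + s*(8*x + 21) + 152*x + 38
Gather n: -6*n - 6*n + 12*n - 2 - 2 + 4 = 0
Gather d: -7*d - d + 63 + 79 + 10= 152 - 8*d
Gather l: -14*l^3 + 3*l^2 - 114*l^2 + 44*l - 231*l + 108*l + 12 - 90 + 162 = -14*l^3 - 111*l^2 - 79*l + 84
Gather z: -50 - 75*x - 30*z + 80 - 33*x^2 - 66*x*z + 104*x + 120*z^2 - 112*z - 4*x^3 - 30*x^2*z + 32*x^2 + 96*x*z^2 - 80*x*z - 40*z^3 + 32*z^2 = -4*x^3 - x^2 + 29*x - 40*z^3 + z^2*(96*x + 152) + z*(-30*x^2 - 146*x - 142) + 30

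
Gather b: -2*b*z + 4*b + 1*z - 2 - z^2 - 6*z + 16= b*(4 - 2*z) - z^2 - 5*z + 14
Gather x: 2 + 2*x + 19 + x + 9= 3*x + 30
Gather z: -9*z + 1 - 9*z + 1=2 - 18*z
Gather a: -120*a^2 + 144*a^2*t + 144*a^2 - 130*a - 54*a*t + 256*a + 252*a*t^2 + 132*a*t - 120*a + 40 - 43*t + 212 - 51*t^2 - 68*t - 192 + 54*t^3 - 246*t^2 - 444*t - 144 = a^2*(144*t + 24) + a*(252*t^2 + 78*t + 6) + 54*t^3 - 297*t^2 - 555*t - 84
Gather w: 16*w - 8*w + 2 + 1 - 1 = 8*w + 2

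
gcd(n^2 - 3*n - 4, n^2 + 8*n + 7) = n + 1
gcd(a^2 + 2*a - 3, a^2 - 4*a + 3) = a - 1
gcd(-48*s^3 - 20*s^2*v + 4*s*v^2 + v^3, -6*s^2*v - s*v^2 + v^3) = 2*s + v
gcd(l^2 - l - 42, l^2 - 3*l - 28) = l - 7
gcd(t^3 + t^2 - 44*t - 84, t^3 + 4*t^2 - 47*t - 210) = t^2 - t - 42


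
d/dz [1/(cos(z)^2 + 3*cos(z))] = (2*cos(z) + 3)*sin(z)/((cos(z) + 3)^2*cos(z)^2)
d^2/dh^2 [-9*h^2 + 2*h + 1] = -18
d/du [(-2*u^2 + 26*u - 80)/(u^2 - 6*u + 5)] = -14/(u^2 - 2*u + 1)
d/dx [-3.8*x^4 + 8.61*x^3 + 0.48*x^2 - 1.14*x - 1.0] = -15.2*x^3 + 25.83*x^2 + 0.96*x - 1.14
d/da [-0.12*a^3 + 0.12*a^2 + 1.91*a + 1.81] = -0.36*a^2 + 0.24*a + 1.91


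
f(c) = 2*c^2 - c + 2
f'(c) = 4*c - 1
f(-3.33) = 27.51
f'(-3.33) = -14.32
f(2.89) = 15.81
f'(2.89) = 10.56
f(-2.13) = 13.20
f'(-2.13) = -9.52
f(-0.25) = 2.38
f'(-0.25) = -2.00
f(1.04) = 3.12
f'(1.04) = 3.16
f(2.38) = 10.95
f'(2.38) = 8.52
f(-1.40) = 7.32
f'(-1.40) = -6.60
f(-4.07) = 39.20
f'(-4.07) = -17.28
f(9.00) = 155.00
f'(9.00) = 35.00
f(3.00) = 17.00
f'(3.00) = 11.00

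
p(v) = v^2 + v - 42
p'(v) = 2*v + 1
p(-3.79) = -31.43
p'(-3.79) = -6.58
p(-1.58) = -41.08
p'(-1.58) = -2.16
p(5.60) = -5.04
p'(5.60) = 12.20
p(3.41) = -26.96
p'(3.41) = 7.82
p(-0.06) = -42.06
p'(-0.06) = 0.88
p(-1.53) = -41.19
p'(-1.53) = -2.06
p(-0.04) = -42.04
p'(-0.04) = 0.92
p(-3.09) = -35.54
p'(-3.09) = -5.18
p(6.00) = 0.00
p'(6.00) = 13.00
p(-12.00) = 90.00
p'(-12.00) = -23.00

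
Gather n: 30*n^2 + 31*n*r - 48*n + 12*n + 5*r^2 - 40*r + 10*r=30*n^2 + n*(31*r - 36) + 5*r^2 - 30*r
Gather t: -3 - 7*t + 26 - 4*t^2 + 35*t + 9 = -4*t^2 + 28*t + 32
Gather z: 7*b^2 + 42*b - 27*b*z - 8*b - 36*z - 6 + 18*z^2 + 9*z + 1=7*b^2 + 34*b + 18*z^2 + z*(-27*b - 27) - 5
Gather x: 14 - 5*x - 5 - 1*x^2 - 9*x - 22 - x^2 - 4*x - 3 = -2*x^2 - 18*x - 16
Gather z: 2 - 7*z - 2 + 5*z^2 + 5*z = 5*z^2 - 2*z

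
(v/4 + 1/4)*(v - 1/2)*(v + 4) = v^3/4 + 9*v^2/8 + 3*v/8 - 1/2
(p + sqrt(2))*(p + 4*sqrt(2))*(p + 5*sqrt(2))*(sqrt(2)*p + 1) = sqrt(2)*p^4 + 21*p^3 + 68*sqrt(2)*p^2 + 138*p + 40*sqrt(2)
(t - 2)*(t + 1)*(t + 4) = t^3 + 3*t^2 - 6*t - 8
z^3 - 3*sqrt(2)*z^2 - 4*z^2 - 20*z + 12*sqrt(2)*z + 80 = (z - 4)*(z - 5*sqrt(2))*(z + 2*sqrt(2))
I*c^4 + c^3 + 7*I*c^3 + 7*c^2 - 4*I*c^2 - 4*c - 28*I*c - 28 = (c - 2)*(c + 2)*(c + 7)*(I*c + 1)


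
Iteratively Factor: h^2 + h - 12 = (h - 3)*(h + 4)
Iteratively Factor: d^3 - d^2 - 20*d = (d + 4)*(d^2 - 5*d) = d*(d + 4)*(d - 5)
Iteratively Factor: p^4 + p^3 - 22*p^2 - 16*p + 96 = (p - 4)*(p^3 + 5*p^2 - 2*p - 24) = (p - 4)*(p + 4)*(p^2 + p - 6) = (p - 4)*(p + 3)*(p + 4)*(p - 2)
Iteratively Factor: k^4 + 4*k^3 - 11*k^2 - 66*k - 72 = (k + 3)*(k^3 + k^2 - 14*k - 24) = (k - 4)*(k + 3)*(k^2 + 5*k + 6) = (k - 4)*(k + 3)^2*(k + 2)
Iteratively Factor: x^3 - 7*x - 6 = (x + 1)*(x^2 - x - 6) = (x - 3)*(x + 1)*(x + 2)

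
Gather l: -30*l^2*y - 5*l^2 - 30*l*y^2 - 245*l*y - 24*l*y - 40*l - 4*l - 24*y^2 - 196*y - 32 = l^2*(-30*y - 5) + l*(-30*y^2 - 269*y - 44) - 24*y^2 - 196*y - 32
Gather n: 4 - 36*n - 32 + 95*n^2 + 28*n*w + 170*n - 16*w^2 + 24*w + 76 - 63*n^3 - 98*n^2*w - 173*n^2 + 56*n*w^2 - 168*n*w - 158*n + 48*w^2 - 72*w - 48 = -63*n^3 + n^2*(-98*w - 78) + n*(56*w^2 - 140*w - 24) + 32*w^2 - 48*w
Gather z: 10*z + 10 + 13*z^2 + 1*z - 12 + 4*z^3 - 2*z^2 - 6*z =4*z^3 + 11*z^2 + 5*z - 2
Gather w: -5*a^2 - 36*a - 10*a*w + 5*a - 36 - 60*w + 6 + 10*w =-5*a^2 - 31*a + w*(-10*a - 50) - 30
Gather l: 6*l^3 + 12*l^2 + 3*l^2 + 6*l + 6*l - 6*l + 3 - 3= 6*l^3 + 15*l^2 + 6*l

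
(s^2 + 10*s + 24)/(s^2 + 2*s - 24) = (s + 4)/(s - 4)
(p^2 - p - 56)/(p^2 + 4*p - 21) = (p - 8)/(p - 3)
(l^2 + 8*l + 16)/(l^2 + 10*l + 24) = (l + 4)/(l + 6)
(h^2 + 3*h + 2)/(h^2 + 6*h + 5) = (h + 2)/(h + 5)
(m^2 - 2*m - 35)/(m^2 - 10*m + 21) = (m + 5)/(m - 3)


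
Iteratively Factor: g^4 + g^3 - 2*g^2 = (g)*(g^3 + g^2 - 2*g) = g^2*(g^2 + g - 2) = g^2*(g + 2)*(g - 1)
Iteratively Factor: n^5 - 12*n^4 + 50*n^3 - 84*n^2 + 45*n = (n)*(n^4 - 12*n^3 + 50*n^2 - 84*n + 45) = n*(n - 1)*(n^3 - 11*n^2 + 39*n - 45) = n*(n - 3)*(n - 1)*(n^2 - 8*n + 15) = n*(n - 5)*(n - 3)*(n - 1)*(n - 3)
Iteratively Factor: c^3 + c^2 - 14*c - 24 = (c + 3)*(c^2 - 2*c - 8) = (c + 2)*(c + 3)*(c - 4)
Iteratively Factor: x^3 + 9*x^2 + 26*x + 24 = (x + 3)*(x^2 + 6*x + 8) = (x + 3)*(x + 4)*(x + 2)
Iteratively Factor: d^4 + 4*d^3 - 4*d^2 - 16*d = (d - 2)*(d^3 + 6*d^2 + 8*d) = (d - 2)*(d + 4)*(d^2 + 2*d) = d*(d - 2)*(d + 4)*(d + 2)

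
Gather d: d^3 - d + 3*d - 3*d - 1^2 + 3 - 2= d^3 - d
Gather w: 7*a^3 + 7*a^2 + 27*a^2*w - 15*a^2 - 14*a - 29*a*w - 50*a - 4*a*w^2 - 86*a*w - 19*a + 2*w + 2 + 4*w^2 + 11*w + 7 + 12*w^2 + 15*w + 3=7*a^3 - 8*a^2 - 83*a + w^2*(16 - 4*a) + w*(27*a^2 - 115*a + 28) + 12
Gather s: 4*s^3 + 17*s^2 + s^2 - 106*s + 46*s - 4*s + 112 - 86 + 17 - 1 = 4*s^3 + 18*s^2 - 64*s + 42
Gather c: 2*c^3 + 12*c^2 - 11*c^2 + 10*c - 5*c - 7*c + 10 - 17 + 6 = 2*c^3 + c^2 - 2*c - 1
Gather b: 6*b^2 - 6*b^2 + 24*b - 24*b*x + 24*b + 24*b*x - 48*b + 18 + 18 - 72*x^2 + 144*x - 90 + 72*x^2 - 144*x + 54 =0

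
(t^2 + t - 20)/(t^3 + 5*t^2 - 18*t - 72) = (t + 5)/(t^2 + 9*t + 18)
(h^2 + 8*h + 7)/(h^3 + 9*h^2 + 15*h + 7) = 1/(h + 1)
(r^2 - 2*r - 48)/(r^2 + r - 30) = (r - 8)/(r - 5)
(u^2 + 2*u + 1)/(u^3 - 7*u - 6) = (u + 1)/(u^2 - u - 6)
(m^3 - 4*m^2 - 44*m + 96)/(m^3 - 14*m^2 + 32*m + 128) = (m^2 + 4*m - 12)/(m^2 - 6*m - 16)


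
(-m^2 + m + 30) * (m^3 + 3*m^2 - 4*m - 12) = -m^5 - 2*m^4 + 37*m^3 + 98*m^2 - 132*m - 360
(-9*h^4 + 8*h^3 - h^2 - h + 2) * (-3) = 27*h^4 - 24*h^3 + 3*h^2 + 3*h - 6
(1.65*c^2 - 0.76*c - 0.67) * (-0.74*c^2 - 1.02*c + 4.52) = -1.221*c^4 - 1.1206*c^3 + 8.729*c^2 - 2.7518*c - 3.0284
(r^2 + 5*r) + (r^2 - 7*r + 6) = 2*r^2 - 2*r + 6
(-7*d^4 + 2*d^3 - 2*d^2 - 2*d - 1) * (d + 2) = -7*d^5 - 12*d^4 + 2*d^3 - 6*d^2 - 5*d - 2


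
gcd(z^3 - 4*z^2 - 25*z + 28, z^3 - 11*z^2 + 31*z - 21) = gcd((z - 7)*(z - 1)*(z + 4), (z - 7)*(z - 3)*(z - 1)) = z^2 - 8*z + 7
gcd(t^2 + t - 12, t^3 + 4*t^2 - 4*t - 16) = t + 4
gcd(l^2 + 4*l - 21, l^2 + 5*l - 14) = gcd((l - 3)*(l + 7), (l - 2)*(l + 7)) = l + 7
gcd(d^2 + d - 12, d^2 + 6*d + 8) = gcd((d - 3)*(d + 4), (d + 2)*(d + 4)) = d + 4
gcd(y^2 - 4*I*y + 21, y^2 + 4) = 1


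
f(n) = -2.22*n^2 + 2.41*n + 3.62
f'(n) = 2.41 - 4.44*n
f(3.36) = -13.35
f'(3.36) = -12.51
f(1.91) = 0.12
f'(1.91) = -6.07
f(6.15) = -65.52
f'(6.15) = -24.90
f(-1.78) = -7.70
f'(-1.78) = 10.31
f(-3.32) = -28.85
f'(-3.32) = 17.15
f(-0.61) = 1.32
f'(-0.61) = 5.12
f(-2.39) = -14.82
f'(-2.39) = 13.02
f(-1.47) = -4.72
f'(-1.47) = 8.94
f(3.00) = -9.13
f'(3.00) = -10.91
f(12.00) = -287.14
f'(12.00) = -50.87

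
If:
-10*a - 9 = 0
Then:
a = -9/10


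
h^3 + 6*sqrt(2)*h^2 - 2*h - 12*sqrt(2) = (h - sqrt(2))*(h + sqrt(2))*(h + 6*sqrt(2))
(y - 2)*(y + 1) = y^2 - y - 2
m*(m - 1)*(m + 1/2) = m^3 - m^2/2 - m/2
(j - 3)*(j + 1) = j^2 - 2*j - 3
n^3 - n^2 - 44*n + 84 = (n - 6)*(n - 2)*(n + 7)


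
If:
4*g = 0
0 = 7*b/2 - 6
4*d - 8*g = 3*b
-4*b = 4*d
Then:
No Solution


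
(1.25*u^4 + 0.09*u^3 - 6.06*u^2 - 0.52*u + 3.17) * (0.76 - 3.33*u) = -4.1625*u^5 + 0.6503*u^4 + 20.2482*u^3 - 2.874*u^2 - 10.9513*u + 2.4092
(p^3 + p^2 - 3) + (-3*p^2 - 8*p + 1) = p^3 - 2*p^2 - 8*p - 2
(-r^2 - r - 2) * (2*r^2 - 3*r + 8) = -2*r^4 + r^3 - 9*r^2 - 2*r - 16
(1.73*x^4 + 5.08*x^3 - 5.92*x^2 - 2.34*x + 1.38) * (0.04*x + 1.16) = 0.0692*x^5 + 2.21*x^4 + 5.656*x^3 - 6.9608*x^2 - 2.6592*x + 1.6008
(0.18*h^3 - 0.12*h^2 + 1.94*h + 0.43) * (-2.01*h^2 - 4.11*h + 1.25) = -0.3618*h^5 - 0.4986*h^4 - 3.1812*h^3 - 8.9877*h^2 + 0.6577*h + 0.5375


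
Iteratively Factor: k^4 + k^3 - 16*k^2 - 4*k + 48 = (k + 4)*(k^3 - 3*k^2 - 4*k + 12) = (k + 2)*(k + 4)*(k^2 - 5*k + 6) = (k - 2)*(k + 2)*(k + 4)*(k - 3)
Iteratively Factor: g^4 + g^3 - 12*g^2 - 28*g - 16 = (g - 4)*(g^3 + 5*g^2 + 8*g + 4) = (g - 4)*(g + 2)*(g^2 + 3*g + 2) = (g - 4)*(g + 2)^2*(g + 1)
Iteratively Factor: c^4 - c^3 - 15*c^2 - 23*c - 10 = (c - 5)*(c^3 + 4*c^2 + 5*c + 2) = (c - 5)*(c + 1)*(c^2 + 3*c + 2) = (c - 5)*(c + 1)^2*(c + 2)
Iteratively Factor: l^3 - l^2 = (l)*(l^2 - l) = l^2*(l - 1)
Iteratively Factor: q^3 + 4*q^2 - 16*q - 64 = (q - 4)*(q^2 + 8*q + 16) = (q - 4)*(q + 4)*(q + 4)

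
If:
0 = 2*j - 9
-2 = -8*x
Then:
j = 9/2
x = 1/4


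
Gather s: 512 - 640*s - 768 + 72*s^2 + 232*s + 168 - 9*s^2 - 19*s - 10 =63*s^2 - 427*s - 98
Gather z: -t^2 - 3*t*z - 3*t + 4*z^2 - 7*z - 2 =-t^2 - 3*t + 4*z^2 + z*(-3*t - 7) - 2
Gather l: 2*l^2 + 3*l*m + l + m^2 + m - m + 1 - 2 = 2*l^2 + l*(3*m + 1) + m^2 - 1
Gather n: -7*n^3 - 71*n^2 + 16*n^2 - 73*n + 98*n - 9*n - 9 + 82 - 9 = -7*n^3 - 55*n^2 + 16*n + 64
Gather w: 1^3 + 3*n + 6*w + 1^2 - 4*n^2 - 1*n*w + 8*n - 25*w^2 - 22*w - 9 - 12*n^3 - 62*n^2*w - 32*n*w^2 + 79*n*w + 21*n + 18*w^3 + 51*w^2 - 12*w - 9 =-12*n^3 - 4*n^2 + 32*n + 18*w^3 + w^2*(26 - 32*n) + w*(-62*n^2 + 78*n - 28) - 16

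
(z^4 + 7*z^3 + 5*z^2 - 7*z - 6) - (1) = z^4 + 7*z^3 + 5*z^2 - 7*z - 7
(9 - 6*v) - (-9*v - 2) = 3*v + 11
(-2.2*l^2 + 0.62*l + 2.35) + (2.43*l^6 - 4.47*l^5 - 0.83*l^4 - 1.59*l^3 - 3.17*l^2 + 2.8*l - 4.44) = 2.43*l^6 - 4.47*l^5 - 0.83*l^4 - 1.59*l^3 - 5.37*l^2 + 3.42*l - 2.09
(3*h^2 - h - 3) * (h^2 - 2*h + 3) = 3*h^4 - 7*h^3 + 8*h^2 + 3*h - 9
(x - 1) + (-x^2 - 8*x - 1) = -x^2 - 7*x - 2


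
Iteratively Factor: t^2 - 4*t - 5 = (t + 1)*(t - 5)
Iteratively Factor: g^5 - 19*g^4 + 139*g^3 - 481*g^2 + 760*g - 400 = (g - 1)*(g^4 - 18*g^3 + 121*g^2 - 360*g + 400) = (g - 4)*(g - 1)*(g^3 - 14*g^2 + 65*g - 100) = (g - 4)^2*(g - 1)*(g^2 - 10*g + 25) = (g - 5)*(g - 4)^2*(g - 1)*(g - 5)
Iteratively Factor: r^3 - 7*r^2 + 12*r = (r)*(r^2 - 7*r + 12) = r*(r - 3)*(r - 4)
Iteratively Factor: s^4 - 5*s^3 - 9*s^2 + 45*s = (s - 5)*(s^3 - 9*s) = s*(s - 5)*(s^2 - 9) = s*(s - 5)*(s - 3)*(s + 3)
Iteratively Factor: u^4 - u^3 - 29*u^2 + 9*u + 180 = (u - 5)*(u^3 + 4*u^2 - 9*u - 36) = (u - 5)*(u - 3)*(u^2 + 7*u + 12) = (u - 5)*(u - 3)*(u + 3)*(u + 4)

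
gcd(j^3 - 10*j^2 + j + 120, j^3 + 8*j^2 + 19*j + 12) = j + 3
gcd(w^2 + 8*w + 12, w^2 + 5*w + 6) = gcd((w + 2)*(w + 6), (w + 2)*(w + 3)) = w + 2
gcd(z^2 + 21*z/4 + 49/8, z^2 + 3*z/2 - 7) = z + 7/2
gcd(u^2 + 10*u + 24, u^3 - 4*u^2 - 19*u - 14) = 1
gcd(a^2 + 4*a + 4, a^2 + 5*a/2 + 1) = a + 2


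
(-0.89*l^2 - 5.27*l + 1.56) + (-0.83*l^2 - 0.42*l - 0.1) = -1.72*l^2 - 5.69*l + 1.46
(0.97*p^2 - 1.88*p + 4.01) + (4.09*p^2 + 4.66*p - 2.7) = 5.06*p^2 + 2.78*p + 1.31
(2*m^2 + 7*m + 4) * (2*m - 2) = 4*m^3 + 10*m^2 - 6*m - 8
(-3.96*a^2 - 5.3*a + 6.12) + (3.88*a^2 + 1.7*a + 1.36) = -0.0800000000000001*a^2 - 3.6*a + 7.48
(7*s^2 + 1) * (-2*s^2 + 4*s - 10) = -14*s^4 + 28*s^3 - 72*s^2 + 4*s - 10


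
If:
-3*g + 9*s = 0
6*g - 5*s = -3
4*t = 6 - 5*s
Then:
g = -9/13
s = -3/13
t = 93/52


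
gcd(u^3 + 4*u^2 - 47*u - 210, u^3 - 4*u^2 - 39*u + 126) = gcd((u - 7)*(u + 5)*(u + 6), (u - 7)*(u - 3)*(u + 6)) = u^2 - u - 42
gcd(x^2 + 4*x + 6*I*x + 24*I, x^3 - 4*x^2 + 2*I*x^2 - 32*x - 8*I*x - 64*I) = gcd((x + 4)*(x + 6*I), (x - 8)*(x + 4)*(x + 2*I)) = x + 4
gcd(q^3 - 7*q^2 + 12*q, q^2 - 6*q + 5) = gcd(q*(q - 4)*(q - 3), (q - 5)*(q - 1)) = 1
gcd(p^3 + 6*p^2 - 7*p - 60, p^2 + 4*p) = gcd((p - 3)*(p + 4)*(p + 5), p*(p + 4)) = p + 4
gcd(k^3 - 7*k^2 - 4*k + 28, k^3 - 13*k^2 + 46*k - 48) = k - 2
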